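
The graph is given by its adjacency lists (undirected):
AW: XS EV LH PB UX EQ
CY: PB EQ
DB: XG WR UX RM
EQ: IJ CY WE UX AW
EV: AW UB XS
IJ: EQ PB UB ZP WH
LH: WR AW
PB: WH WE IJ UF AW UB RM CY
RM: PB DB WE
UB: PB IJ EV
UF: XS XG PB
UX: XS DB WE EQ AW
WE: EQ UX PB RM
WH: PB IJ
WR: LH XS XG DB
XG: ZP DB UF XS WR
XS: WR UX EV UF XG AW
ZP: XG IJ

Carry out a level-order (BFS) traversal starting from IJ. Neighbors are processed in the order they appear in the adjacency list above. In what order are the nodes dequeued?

Visit IJ; enqueue EQ, PB, UB, ZP, WH → queue [EQ, PB, UB, ZP, WH]
Visit EQ; enqueue CY, WE, UX, AW → queue [PB, UB, ZP, WH, CY, WE, UX, AW]
Visit PB; enqueue UF, RM → queue [UB, ZP, WH, CY, WE, UX, AW, UF, RM]
Visit UB; enqueue EV → queue [ZP, WH, CY, WE, UX, AW, UF, RM, EV]
Visit ZP; enqueue XG → queue [WH, CY, WE, UX, AW, UF, RM, EV, XG]
Visit WH → queue [CY, WE, UX, AW, UF, RM, EV, XG]
Visit CY → queue [WE, UX, AW, UF, RM, EV, XG]
Visit WE → queue [UX, AW, UF, RM, EV, XG]
Visit UX; enqueue XS, DB → queue [AW, UF, RM, EV, XG, XS, DB]
Visit AW; enqueue LH → queue [UF, RM, EV, XG, XS, DB, LH]
Visit UF → queue [RM, EV, XG, XS, DB, LH]
Visit RM → queue [EV, XG, XS, DB, LH]
Visit EV → queue [XG, XS, DB, LH]
Visit XG; enqueue WR → queue [XS, DB, LH, WR]
Visit XS → queue [DB, LH, WR]
Visit DB → queue [LH, WR]
Visit LH → queue [WR]
Visit WR → queue []

IJ, EQ, PB, UB, ZP, WH, CY, WE, UX, AW, UF, RM, EV, XG, XS, DB, LH, WR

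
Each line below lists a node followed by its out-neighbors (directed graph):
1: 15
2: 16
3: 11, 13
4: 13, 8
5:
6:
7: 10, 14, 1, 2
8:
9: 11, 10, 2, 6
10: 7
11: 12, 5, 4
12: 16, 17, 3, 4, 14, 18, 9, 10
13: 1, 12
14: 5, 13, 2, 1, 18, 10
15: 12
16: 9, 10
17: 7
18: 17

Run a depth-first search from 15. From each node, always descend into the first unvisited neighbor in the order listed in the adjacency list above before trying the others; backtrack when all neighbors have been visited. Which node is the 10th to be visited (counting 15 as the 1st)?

Visit 15
15 → 12
12 → 16
16 → 9
9 → 11
11 → 5
11 → 4
4 → 13
13 → 1
4 → 8
9 → 10
10 → 7
7 → 14
14 → 2
14 → 18
18 → 17
9 → 6
12 → 3

Visit order: 15, 12, 16, 9, 11, 5, 4, 13, 1, 8, 10, 7, 14, 2, 18, 17, 6, 3

8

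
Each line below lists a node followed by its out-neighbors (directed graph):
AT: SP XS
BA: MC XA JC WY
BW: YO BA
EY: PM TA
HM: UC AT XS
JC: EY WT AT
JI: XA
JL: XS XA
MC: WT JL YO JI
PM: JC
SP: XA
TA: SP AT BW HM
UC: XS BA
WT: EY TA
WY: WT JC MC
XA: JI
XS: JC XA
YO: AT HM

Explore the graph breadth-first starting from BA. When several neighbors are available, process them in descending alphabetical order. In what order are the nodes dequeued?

BA XA WY MC JC JI WT YO JL EY AT TA HM XS PM SP BW UC

Visit BA; enqueue XA, WY, MC, JC → queue [XA, WY, MC, JC]
Visit XA; enqueue JI → queue [WY, MC, JC, JI]
Visit WY; enqueue WT → queue [MC, JC, JI, WT]
Visit MC; enqueue YO, JL → queue [JC, JI, WT, YO, JL]
Visit JC; enqueue EY, AT → queue [JI, WT, YO, JL, EY, AT]
Visit JI → queue [WT, YO, JL, EY, AT]
Visit WT; enqueue TA → queue [YO, JL, EY, AT, TA]
Visit YO; enqueue HM → queue [JL, EY, AT, TA, HM]
Visit JL; enqueue XS → queue [EY, AT, TA, HM, XS]
Visit EY; enqueue PM → queue [AT, TA, HM, XS, PM]
Visit AT; enqueue SP → queue [TA, HM, XS, PM, SP]
Visit TA; enqueue BW → queue [HM, XS, PM, SP, BW]
Visit HM; enqueue UC → queue [XS, PM, SP, BW, UC]
Visit XS → queue [PM, SP, BW, UC]
Visit PM → queue [SP, BW, UC]
Visit SP → queue [BW, UC]
Visit BW → queue [UC]
Visit UC → queue []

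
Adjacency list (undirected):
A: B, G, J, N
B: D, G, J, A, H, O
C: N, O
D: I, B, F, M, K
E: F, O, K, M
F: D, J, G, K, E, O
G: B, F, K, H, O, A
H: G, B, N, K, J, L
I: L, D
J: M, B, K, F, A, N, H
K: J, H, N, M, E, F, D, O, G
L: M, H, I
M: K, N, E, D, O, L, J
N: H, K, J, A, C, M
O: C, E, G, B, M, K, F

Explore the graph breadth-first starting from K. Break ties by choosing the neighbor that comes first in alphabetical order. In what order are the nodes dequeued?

K → D → E → F → G → H → J → M → N → O → B → I → A → L → C

Visit K; enqueue D, E, F, G, H, J, M, N, O → queue [D, E, F, G, H, J, M, N, O]
Visit D; enqueue B, I → queue [E, F, G, H, J, M, N, O, B, I]
Visit E → queue [F, G, H, J, M, N, O, B, I]
Visit F → queue [G, H, J, M, N, O, B, I]
Visit G; enqueue A → queue [H, J, M, N, O, B, I, A]
Visit H; enqueue L → queue [J, M, N, O, B, I, A, L]
Visit J → queue [M, N, O, B, I, A, L]
Visit M → queue [N, O, B, I, A, L]
Visit N; enqueue C → queue [O, B, I, A, L, C]
Visit O → queue [B, I, A, L, C]
Visit B → queue [I, A, L, C]
Visit I → queue [A, L, C]
Visit A → queue [L, C]
Visit L → queue [C]
Visit C → queue []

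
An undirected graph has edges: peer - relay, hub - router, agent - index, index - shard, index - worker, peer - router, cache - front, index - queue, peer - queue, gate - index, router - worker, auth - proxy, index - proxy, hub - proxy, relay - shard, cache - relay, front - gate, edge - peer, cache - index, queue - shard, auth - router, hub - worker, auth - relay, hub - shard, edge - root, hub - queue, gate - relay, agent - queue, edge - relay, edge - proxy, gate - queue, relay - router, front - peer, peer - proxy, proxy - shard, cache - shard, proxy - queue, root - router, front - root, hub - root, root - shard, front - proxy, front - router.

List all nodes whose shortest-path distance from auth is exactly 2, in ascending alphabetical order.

cache, edge, front, gate, hub, index, peer, queue, root, shard, worker

Level 0: auth
Level 1: proxy, relay, router
Level 2: cache, edge, front, gate, hub, index, peer, queue, root, shard, worker
Level 3: agent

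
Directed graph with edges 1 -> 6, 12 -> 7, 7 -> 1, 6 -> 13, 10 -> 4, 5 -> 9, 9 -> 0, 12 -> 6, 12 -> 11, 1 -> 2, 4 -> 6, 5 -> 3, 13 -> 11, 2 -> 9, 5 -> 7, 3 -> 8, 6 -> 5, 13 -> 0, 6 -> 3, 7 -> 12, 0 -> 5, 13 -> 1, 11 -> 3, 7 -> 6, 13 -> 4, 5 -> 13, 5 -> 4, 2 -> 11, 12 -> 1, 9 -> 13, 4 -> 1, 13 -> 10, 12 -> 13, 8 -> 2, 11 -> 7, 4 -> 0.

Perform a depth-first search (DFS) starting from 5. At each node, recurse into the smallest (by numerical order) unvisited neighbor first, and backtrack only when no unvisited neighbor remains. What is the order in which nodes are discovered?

Visit 5
5 → 3
3 → 8
8 → 2
2 → 9
9 → 0
9 → 13
13 → 1
1 → 6
13 → 4
13 → 10
13 → 11
11 → 7
7 → 12

5, 3, 8, 2, 9, 0, 13, 1, 6, 4, 10, 11, 7, 12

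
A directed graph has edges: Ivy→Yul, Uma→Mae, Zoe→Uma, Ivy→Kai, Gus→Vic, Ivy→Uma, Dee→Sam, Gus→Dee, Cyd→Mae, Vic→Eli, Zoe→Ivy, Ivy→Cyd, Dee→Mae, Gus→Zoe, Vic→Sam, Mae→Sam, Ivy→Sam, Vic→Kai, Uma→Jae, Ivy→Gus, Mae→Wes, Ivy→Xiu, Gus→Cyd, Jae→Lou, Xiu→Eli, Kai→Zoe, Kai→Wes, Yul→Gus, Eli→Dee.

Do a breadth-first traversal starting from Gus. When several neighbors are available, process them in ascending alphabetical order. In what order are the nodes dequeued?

Visit Gus; enqueue Cyd, Dee, Vic, Zoe → queue [Cyd, Dee, Vic, Zoe]
Visit Cyd; enqueue Mae → queue [Dee, Vic, Zoe, Mae]
Visit Dee; enqueue Sam → queue [Vic, Zoe, Mae, Sam]
Visit Vic; enqueue Eli, Kai → queue [Zoe, Mae, Sam, Eli, Kai]
Visit Zoe; enqueue Ivy, Uma → queue [Mae, Sam, Eli, Kai, Ivy, Uma]
Visit Mae; enqueue Wes → queue [Sam, Eli, Kai, Ivy, Uma, Wes]
Visit Sam → queue [Eli, Kai, Ivy, Uma, Wes]
Visit Eli → queue [Kai, Ivy, Uma, Wes]
Visit Kai → queue [Ivy, Uma, Wes]
Visit Ivy; enqueue Xiu, Yul → queue [Uma, Wes, Xiu, Yul]
Visit Uma; enqueue Jae → queue [Wes, Xiu, Yul, Jae]
Visit Wes → queue [Xiu, Yul, Jae]
Visit Xiu → queue [Yul, Jae]
Visit Yul → queue [Jae]
Visit Jae; enqueue Lou → queue [Lou]
Visit Lou → queue []

Gus Cyd Dee Vic Zoe Mae Sam Eli Kai Ivy Uma Wes Xiu Yul Jae Lou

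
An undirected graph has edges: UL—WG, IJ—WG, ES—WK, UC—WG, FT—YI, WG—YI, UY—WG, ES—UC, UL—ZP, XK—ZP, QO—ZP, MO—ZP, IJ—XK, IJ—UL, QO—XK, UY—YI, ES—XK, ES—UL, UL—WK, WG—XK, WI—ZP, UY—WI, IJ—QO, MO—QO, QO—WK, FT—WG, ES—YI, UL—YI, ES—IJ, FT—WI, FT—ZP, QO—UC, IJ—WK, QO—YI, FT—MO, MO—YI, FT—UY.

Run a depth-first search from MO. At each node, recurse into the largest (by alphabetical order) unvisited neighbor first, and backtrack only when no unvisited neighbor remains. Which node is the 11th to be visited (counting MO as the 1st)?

QO

Visit MO
MO → ZP
ZP → XK
XK → WG
WG → YI
YI → UY
UY → WI
WI → FT
YI → UL
UL → WK
WK → QO
QO → UC
UC → ES
ES → IJ

Visit order: MO, ZP, XK, WG, YI, UY, WI, FT, UL, WK, QO, UC, ES, IJ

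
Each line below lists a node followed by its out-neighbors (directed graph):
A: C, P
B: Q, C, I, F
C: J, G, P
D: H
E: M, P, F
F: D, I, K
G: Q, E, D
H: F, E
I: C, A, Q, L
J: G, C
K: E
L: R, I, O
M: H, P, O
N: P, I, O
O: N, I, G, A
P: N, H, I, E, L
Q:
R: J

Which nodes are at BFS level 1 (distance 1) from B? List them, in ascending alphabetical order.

Level 0: B
Level 1: C, F, I, Q
Level 2: A, D, G, J, K, L, P
Level 3: E, H, N, O, R
Level 4: M

C, F, I, Q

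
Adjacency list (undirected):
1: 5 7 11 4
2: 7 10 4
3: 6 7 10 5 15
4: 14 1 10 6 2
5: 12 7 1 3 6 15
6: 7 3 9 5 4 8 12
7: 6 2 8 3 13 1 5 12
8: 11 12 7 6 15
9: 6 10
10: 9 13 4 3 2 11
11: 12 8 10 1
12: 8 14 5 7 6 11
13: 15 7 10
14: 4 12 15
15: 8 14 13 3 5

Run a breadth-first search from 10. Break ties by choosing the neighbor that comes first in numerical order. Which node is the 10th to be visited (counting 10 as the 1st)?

Visit 10; enqueue 2, 3, 4, 9, 11, 13 → queue [2, 3, 4, 9, 11, 13]
Visit 2; enqueue 7 → queue [3, 4, 9, 11, 13, 7]
Visit 3; enqueue 5, 6, 15 → queue [4, 9, 11, 13, 7, 5, 6, 15]
Visit 4; enqueue 1, 14 → queue [9, 11, 13, 7, 5, 6, 15, 1, 14]
Visit 9 → queue [11, 13, 7, 5, 6, 15, 1, 14]
Visit 11; enqueue 8, 12 → queue [13, 7, 5, 6, 15, 1, 14, 8, 12]
Visit 13 → queue [7, 5, 6, 15, 1, 14, 8, 12]
Visit 7 → queue [5, 6, 15, 1, 14, 8, 12]
Visit 5 → queue [6, 15, 1, 14, 8, 12]
Visit 6 → queue [15, 1, 14, 8, 12]
Visit 15 → queue [1, 14, 8, 12]
Visit 1 → queue [14, 8, 12]
Visit 14 → queue [8, 12]
Visit 8 → queue [12]
Visit 12 → queue []

Visit order: 10, 2, 3, 4, 9, 11, 13, 7, 5, 6, 15, 1, 14, 8, 12

6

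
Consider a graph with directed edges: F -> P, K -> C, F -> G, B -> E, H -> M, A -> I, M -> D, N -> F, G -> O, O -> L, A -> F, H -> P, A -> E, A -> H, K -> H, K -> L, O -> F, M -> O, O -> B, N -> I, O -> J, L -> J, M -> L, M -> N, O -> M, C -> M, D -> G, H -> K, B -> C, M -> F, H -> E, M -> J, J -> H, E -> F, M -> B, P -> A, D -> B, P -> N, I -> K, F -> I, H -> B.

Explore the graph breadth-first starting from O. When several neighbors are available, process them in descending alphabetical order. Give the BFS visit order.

Visit O; enqueue M, L, J, F, B → queue [M, L, J, F, B]
Visit M; enqueue N, D → queue [L, J, F, B, N, D]
Visit L → queue [J, F, B, N, D]
Visit J; enqueue H → queue [F, B, N, D, H]
Visit F; enqueue P, I, G → queue [B, N, D, H, P, I, G]
Visit B; enqueue E, C → queue [N, D, H, P, I, G, E, C]
Visit N → queue [D, H, P, I, G, E, C]
Visit D → queue [H, P, I, G, E, C]
Visit H; enqueue K → queue [P, I, G, E, C, K]
Visit P; enqueue A → queue [I, G, E, C, K, A]
Visit I → queue [G, E, C, K, A]
Visit G → queue [E, C, K, A]
Visit E → queue [C, K, A]
Visit C → queue [K, A]
Visit K → queue [A]
Visit A → queue []

O -> M -> L -> J -> F -> B -> N -> D -> H -> P -> I -> G -> E -> C -> K -> A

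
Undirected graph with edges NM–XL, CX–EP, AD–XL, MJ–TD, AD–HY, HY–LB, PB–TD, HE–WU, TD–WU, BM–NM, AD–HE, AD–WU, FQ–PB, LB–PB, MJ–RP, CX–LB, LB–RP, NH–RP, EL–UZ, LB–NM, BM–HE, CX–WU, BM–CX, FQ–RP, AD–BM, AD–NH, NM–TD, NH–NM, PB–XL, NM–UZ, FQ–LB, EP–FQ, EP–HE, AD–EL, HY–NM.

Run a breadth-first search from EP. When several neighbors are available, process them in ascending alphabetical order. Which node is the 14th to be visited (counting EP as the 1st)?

XL

Visit EP; enqueue CX, FQ, HE → queue [CX, FQ, HE]
Visit CX; enqueue BM, LB, WU → queue [FQ, HE, BM, LB, WU]
Visit FQ; enqueue PB, RP → queue [HE, BM, LB, WU, PB, RP]
Visit HE; enqueue AD → queue [BM, LB, WU, PB, RP, AD]
Visit BM; enqueue NM → queue [LB, WU, PB, RP, AD, NM]
Visit LB; enqueue HY → queue [WU, PB, RP, AD, NM, HY]
Visit WU; enqueue TD → queue [PB, RP, AD, NM, HY, TD]
Visit PB; enqueue XL → queue [RP, AD, NM, HY, TD, XL]
Visit RP; enqueue MJ, NH → queue [AD, NM, HY, TD, XL, MJ, NH]
Visit AD; enqueue EL → queue [NM, HY, TD, XL, MJ, NH, EL]
Visit NM; enqueue UZ → queue [HY, TD, XL, MJ, NH, EL, UZ]
Visit HY → queue [TD, XL, MJ, NH, EL, UZ]
Visit TD → queue [XL, MJ, NH, EL, UZ]
Visit XL → queue [MJ, NH, EL, UZ]
Visit MJ → queue [NH, EL, UZ]
Visit NH → queue [EL, UZ]
Visit EL → queue [UZ]
Visit UZ → queue []

Visit order: EP, CX, FQ, HE, BM, LB, WU, PB, RP, AD, NM, HY, TD, XL, MJ, NH, EL, UZ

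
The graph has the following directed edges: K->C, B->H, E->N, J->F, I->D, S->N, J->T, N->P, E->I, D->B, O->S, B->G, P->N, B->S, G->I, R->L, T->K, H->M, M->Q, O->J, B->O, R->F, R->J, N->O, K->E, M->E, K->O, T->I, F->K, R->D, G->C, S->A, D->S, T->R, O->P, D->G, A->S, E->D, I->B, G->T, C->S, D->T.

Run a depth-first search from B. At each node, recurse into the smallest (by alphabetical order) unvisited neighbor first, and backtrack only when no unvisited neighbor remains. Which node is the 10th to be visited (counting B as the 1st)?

K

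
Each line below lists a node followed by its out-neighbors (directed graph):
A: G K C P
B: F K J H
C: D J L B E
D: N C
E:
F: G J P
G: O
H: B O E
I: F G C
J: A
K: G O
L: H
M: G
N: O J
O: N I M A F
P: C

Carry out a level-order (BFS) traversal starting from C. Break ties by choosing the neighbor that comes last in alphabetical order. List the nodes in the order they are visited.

C, L, J, E, D, B, H, A, N, K, F, O, P, G, M, I

Visit C; enqueue L, J, E, D, B → queue [L, J, E, D, B]
Visit L; enqueue H → queue [J, E, D, B, H]
Visit J; enqueue A → queue [E, D, B, H, A]
Visit E → queue [D, B, H, A]
Visit D; enqueue N → queue [B, H, A, N]
Visit B; enqueue K, F → queue [H, A, N, K, F]
Visit H; enqueue O → queue [A, N, K, F, O]
Visit A; enqueue P, G → queue [N, K, F, O, P, G]
Visit N → queue [K, F, O, P, G]
Visit K → queue [F, O, P, G]
Visit F → queue [O, P, G]
Visit O; enqueue M, I → queue [P, G, M, I]
Visit P → queue [G, M, I]
Visit G → queue [M, I]
Visit M → queue [I]
Visit I → queue []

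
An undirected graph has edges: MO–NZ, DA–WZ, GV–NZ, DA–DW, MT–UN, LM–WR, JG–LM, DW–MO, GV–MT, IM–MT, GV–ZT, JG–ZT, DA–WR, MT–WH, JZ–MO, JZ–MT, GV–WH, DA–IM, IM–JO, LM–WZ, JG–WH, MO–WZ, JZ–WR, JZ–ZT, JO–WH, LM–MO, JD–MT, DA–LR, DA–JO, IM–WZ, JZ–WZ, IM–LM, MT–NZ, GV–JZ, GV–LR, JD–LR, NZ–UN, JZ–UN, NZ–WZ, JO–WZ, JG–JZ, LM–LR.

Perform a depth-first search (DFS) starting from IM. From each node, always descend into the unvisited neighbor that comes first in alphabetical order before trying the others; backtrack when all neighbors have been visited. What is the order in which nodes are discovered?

IM, DA, DW, MO, JZ, GV, LR, JD, MT, NZ, UN, WZ, JO, WH, JG, LM, WR, ZT

Visit IM
IM → DA
DA → DW
DW → MO
MO → JZ
JZ → GV
GV → LR
LR → JD
JD → MT
MT → NZ
NZ → UN
NZ → WZ
WZ → JO
JO → WH
WH → JG
JG → LM
LM → WR
JG → ZT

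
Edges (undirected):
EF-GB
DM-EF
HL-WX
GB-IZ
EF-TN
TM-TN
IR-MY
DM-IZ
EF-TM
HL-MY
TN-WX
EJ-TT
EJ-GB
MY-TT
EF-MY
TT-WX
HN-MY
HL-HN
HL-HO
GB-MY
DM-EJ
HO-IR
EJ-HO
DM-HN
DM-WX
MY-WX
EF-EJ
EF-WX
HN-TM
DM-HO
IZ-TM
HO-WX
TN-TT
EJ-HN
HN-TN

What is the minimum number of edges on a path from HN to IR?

2

Level 0: HN
Level 1: DM, EJ, HL, MY, TM, TN
Level 2: EF, GB, HO, IR, IZ, TT, WX
IR first appears at level 2.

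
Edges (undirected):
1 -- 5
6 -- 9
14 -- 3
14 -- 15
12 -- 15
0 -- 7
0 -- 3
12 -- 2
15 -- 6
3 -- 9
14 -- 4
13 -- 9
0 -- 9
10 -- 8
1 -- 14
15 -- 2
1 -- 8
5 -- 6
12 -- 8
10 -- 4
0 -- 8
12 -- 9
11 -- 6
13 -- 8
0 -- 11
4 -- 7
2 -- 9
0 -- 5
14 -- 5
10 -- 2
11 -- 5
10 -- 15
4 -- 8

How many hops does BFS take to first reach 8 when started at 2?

2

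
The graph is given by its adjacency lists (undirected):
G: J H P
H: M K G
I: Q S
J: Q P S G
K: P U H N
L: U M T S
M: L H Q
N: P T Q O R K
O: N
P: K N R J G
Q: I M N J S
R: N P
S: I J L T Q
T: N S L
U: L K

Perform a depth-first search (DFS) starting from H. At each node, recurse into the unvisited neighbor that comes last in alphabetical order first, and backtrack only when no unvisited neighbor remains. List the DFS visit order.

Visit H
H → M
M → Q
Q → S
S → T
T → N
N → R
R → P
P → K
K → U
U → L
P → J
J → G
N → O
S → I

H, M, Q, S, T, N, R, P, K, U, L, J, G, O, I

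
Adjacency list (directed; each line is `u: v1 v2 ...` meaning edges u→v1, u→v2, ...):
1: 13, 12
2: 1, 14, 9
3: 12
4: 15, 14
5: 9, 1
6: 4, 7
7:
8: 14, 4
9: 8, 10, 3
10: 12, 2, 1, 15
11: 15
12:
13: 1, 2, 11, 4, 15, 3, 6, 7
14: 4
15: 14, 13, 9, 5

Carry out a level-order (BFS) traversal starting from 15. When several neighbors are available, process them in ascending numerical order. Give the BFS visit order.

Visit 15; enqueue 5, 9, 13, 14 → queue [5, 9, 13, 14]
Visit 5; enqueue 1 → queue [9, 13, 14, 1]
Visit 9; enqueue 3, 8, 10 → queue [13, 14, 1, 3, 8, 10]
Visit 13; enqueue 2, 4, 6, 7, 11 → queue [14, 1, 3, 8, 10, 2, 4, 6, 7, 11]
Visit 14 → queue [1, 3, 8, 10, 2, 4, 6, 7, 11]
Visit 1; enqueue 12 → queue [3, 8, 10, 2, 4, 6, 7, 11, 12]
Visit 3 → queue [8, 10, 2, 4, 6, 7, 11, 12]
Visit 8 → queue [10, 2, 4, 6, 7, 11, 12]
Visit 10 → queue [2, 4, 6, 7, 11, 12]
Visit 2 → queue [4, 6, 7, 11, 12]
Visit 4 → queue [6, 7, 11, 12]
Visit 6 → queue [7, 11, 12]
Visit 7 → queue [11, 12]
Visit 11 → queue [12]
Visit 12 → queue []

15 5 9 13 14 1 3 8 10 2 4 6 7 11 12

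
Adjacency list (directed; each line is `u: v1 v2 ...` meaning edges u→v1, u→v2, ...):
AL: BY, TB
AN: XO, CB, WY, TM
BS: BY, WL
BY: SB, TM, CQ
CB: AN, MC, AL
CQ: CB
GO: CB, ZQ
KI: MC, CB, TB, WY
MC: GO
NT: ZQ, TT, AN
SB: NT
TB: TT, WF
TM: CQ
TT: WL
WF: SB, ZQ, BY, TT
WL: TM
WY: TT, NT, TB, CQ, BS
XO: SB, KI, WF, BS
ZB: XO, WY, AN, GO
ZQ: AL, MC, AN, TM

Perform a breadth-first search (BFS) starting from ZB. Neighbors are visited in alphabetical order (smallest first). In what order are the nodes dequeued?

Visit ZB; enqueue AN, GO, WY, XO → queue [AN, GO, WY, XO]
Visit AN; enqueue CB, TM → queue [GO, WY, XO, CB, TM]
Visit GO; enqueue ZQ → queue [WY, XO, CB, TM, ZQ]
Visit WY; enqueue BS, CQ, NT, TB, TT → queue [XO, CB, TM, ZQ, BS, CQ, NT, TB, TT]
Visit XO; enqueue KI, SB, WF → queue [CB, TM, ZQ, BS, CQ, NT, TB, TT, KI, SB, WF]
Visit CB; enqueue AL, MC → queue [TM, ZQ, BS, CQ, NT, TB, TT, KI, SB, WF, AL, MC]
Visit TM → queue [ZQ, BS, CQ, NT, TB, TT, KI, SB, WF, AL, MC]
Visit ZQ → queue [BS, CQ, NT, TB, TT, KI, SB, WF, AL, MC]
Visit BS; enqueue BY, WL → queue [CQ, NT, TB, TT, KI, SB, WF, AL, MC, BY, WL]
Visit CQ → queue [NT, TB, TT, KI, SB, WF, AL, MC, BY, WL]
Visit NT → queue [TB, TT, KI, SB, WF, AL, MC, BY, WL]
Visit TB → queue [TT, KI, SB, WF, AL, MC, BY, WL]
Visit TT → queue [KI, SB, WF, AL, MC, BY, WL]
Visit KI → queue [SB, WF, AL, MC, BY, WL]
Visit SB → queue [WF, AL, MC, BY, WL]
Visit WF → queue [AL, MC, BY, WL]
Visit AL → queue [MC, BY, WL]
Visit MC → queue [BY, WL]
Visit BY → queue [WL]
Visit WL → queue []

ZB AN GO WY XO CB TM ZQ BS CQ NT TB TT KI SB WF AL MC BY WL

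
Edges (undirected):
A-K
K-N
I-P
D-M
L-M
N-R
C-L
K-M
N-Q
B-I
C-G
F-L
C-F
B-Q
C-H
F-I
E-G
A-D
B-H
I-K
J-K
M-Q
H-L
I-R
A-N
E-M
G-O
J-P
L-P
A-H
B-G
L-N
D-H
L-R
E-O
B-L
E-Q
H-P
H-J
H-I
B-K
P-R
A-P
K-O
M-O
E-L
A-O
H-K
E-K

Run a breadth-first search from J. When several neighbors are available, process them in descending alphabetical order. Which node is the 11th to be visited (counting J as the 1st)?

M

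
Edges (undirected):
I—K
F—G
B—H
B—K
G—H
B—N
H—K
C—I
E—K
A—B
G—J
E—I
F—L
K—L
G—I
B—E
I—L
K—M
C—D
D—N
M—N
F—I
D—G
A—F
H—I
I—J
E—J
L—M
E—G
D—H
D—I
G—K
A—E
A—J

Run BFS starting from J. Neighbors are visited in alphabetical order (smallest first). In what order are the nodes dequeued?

Visit J; enqueue A, E, G, I → queue [A, E, G, I]
Visit A; enqueue B, F → queue [E, G, I, B, F]
Visit E; enqueue K → queue [G, I, B, F, K]
Visit G; enqueue D, H → queue [I, B, F, K, D, H]
Visit I; enqueue C, L → queue [B, F, K, D, H, C, L]
Visit B; enqueue N → queue [F, K, D, H, C, L, N]
Visit F → queue [K, D, H, C, L, N]
Visit K; enqueue M → queue [D, H, C, L, N, M]
Visit D → queue [H, C, L, N, M]
Visit H → queue [C, L, N, M]
Visit C → queue [L, N, M]
Visit L → queue [N, M]
Visit N → queue [M]
Visit M → queue []

J, A, E, G, I, B, F, K, D, H, C, L, N, M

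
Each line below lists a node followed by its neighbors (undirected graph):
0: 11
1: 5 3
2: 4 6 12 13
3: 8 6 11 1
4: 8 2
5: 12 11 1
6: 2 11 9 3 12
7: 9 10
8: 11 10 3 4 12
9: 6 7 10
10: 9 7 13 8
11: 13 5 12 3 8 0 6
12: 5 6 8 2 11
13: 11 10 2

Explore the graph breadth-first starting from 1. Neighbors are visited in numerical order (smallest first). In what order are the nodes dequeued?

1 3 5 6 8 11 12 2 9 4 10 0 13 7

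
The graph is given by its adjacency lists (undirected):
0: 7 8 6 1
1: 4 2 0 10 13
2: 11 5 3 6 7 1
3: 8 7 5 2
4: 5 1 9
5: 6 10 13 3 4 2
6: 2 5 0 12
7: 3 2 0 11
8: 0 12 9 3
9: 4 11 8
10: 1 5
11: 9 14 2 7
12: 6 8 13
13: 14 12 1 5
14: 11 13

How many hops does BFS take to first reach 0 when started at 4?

2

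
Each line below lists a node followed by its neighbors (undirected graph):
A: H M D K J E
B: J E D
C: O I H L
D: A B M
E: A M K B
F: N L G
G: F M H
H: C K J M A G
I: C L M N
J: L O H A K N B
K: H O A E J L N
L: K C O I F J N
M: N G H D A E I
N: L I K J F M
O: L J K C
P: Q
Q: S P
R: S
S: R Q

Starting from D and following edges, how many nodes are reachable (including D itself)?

15

BFS from D visits: D, A, B, M, E, H, J, K, G, I, N, C, L, O, F
Reachable nodes: 15 of 19 total.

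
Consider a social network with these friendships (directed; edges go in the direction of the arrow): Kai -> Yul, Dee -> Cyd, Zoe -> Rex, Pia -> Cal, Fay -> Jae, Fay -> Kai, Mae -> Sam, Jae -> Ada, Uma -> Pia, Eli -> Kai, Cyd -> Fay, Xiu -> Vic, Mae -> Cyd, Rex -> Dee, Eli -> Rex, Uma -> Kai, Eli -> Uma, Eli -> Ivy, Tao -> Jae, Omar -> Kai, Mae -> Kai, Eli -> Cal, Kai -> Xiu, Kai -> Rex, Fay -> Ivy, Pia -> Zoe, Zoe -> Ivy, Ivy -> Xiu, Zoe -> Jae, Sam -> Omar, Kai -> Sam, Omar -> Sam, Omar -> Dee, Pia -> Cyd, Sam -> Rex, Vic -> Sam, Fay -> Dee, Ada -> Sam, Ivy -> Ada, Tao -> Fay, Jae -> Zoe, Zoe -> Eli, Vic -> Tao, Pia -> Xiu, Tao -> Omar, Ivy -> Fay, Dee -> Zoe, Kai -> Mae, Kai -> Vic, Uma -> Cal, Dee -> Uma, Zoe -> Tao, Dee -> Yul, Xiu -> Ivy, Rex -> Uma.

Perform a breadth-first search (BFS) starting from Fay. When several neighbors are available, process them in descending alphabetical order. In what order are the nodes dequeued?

Fay -> Kai -> Jae -> Ivy -> Dee -> Yul -> Xiu -> Vic -> Sam -> Rex -> Mae -> Zoe -> Ada -> Uma -> Cyd -> Tao -> Omar -> Eli -> Pia -> Cal

Visit Fay; enqueue Kai, Jae, Ivy, Dee → queue [Kai, Jae, Ivy, Dee]
Visit Kai; enqueue Yul, Xiu, Vic, Sam, Rex, Mae → queue [Jae, Ivy, Dee, Yul, Xiu, Vic, Sam, Rex, Mae]
Visit Jae; enqueue Zoe, Ada → queue [Ivy, Dee, Yul, Xiu, Vic, Sam, Rex, Mae, Zoe, Ada]
Visit Ivy → queue [Dee, Yul, Xiu, Vic, Sam, Rex, Mae, Zoe, Ada]
Visit Dee; enqueue Uma, Cyd → queue [Yul, Xiu, Vic, Sam, Rex, Mae, Zoe, Ada, Uma, Cyd]
Visit Yul → queue [Xiu, Vic, Sam, Rex, Mae, Zoe, Ada, Uma, Cyd]
Visit Xiu → queue [Vic, Sam, Rex, Mae, Zoe, Ada, Uma, Cyd]
Visit Vic; enqueue Tao → queue [Sam, Rex, Mae, Zoe, Ada, Uma, Cyd, Tao]
Visit Sam; enqueue Omar → queue [Rex, Mae, Zoe, Ada, Uma, Cyd, Tao, Omar]
Visit Rex → queue [Mae, Zoe, Ada, Uma, Cyd, Tao, Omar]
Visit Mae → queue [Zoe, Ada, Uma, Cyd, Tao, Omar]
Visit Zoe; enqueue Eli → queue [Ada, Uma, Cyd, Tao, Omar, Eli]
Visit Ada → queue [Uma, Cyd, Tao, Omar, Eli]
Visit Uma; enqueue Pia, Cal → queue [Cyd, Tao, Omar, Eli, Pia, Cal]
Visit Cyd → queue [Tao, Omar, Eli, Pia, Cal]
Visit Tao → queue [Omar, Eli, Pia, Cal]
Visit Omar → queue [Eli, Pia, Cal]
Visit Eli → queue [Pia, Cal]
Visit Pia → queue [Cal]
Visit Cal → queue []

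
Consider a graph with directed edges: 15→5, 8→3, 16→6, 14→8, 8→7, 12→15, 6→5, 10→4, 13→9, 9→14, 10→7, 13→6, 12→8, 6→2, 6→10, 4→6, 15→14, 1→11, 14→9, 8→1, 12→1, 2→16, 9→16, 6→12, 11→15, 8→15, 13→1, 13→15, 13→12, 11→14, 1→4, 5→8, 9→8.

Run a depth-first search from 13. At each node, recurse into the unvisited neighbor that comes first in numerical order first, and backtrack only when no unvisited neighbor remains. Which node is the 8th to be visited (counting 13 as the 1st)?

8

Visit 13
13 → 1
1 → 4
4 → 6
6 → 2
2 → 16
6 → 5
5 → 8
8 → 3
8 → 7
8 → 15
15 → 14
14 → 9
6 → 10
6 → 12
1 → 11

Visit order: 13, 1, 4, 6, 2, 16, 5, 8, 3, 7, 15, 14, 9, 10, 12, 11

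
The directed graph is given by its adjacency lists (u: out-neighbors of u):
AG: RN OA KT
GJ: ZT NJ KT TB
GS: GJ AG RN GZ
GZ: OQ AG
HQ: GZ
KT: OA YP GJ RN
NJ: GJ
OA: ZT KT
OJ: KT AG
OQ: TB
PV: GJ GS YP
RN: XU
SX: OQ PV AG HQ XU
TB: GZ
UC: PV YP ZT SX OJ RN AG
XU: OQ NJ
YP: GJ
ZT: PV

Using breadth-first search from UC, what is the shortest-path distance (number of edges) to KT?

Level 0: UC
Level 1: AG, OJ, PV, RN, SX, YP, ZT
Level 2: GJ, GS, HQ, KT, OA, OQ, XU
Level 3: GZ, NJ, TB
KT first appears at level 2.

2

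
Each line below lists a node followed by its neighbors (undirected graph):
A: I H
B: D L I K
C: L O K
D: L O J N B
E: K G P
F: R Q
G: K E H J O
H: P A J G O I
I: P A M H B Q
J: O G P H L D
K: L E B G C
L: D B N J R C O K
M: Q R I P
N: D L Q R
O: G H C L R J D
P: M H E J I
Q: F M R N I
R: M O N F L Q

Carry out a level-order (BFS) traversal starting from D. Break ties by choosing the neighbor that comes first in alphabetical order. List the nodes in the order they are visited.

Visit D; enqueue B, J, L, N, O → queue [B, J, L, N, O]
Visit B; enqueue I, K → queue [J, L, N, O, I, K]
Visit J; enqueue G, H, P → queue [L, N, O, I, K, G, H, P]
Visit L; enqueue C, R → queue [N, O, I, K, G, H, P, C, R]
Visit N; enqueue Q → queue [O, I, K, G, H, P, C, R, Q]
Visit O → queue [I, K, G, H, P, C, R, Q]
Visit I; enqueue A, M → queue [K, G, H, P, C, R, Q, A, M]
Visit K; enqueue E → queue [G, H, P, C, R, Q, A, M, E]
Visit G → queue [H, P, C, R, Q, A, M, E]
Visit H → queue [P, C, R, Q, A, M, E]
Visit P → queue [C, R, Q, A, M, E]
Visit C → queue [R, Q, A, M, E]
Visit R; enqueue F → queue [Q, A, M, E, F]
Visit Q → queue [A, M, E, F]
Visit A → queue [M, E, F]
Visit M → queue [E, F]
Visit E → queue [F]
Visit F → queue []

D, B, J, L, N, O, I, K, G, H, P, C, R, Q, A, M, E, F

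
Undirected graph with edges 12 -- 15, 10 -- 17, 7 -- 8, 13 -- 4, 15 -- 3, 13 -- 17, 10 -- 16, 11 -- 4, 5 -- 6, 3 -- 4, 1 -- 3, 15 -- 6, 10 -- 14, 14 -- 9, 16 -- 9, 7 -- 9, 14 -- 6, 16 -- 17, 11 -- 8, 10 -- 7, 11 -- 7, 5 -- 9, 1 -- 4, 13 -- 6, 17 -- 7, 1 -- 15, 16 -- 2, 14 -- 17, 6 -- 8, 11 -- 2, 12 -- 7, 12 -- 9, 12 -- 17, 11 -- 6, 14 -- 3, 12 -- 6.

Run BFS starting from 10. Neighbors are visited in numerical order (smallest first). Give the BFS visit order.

10, 7, 14, 16, 17, 8, 9, 11, 12, 3, 6, 2, 13, 5, 4, 15, 1

Visit 10; enqueue 7, 14, 16, 17 → queue [7, 14, 16, 17]
Visit 7; enqueue 8, 9, 11, 12 → queue [14, 16, 17, 8, 9, 11, 12]
Visit 14; enqueue 3, 6 → queue [16, 17, 8, 9, 11, 12, 3, 6]
Visit 16; enqueue 2 → queue [17, 8, 9, 11, 12, 3, 6, 2]
Visit 17; enqueue 13 → queue [8, 9, 11, 12, 3, 6, 2, 13]
Visit 8 → queue [9, 11, 12, 3, 6, 2, 13]
Visit 9; enqueue 5 → queue [11, 12, 3, 6, 2, 13, 5]
Visit 11; enqueue 4 → queue [12, 3, 6, 2, 13, 5, 4]
Visit 12; enqueue 15 → queue [3, 6, 2, 13, 5, 4, 15]
Visit 3; enqueue 1 → queue [6, 2, 13, 5, 4, 15, 1]
Visit 6 → queue [2, 13, 5, 4, 15, 1]
Visit 2 → queue [13, 5, 4, 15, 1]
Visit 13 → queue [5, 4, 15, 1]
Visit 5 → queue [4, 15, 1]
Visit 4 → queue [15, 1]
Visit 15 → queue [1]
Visit 1 → queue []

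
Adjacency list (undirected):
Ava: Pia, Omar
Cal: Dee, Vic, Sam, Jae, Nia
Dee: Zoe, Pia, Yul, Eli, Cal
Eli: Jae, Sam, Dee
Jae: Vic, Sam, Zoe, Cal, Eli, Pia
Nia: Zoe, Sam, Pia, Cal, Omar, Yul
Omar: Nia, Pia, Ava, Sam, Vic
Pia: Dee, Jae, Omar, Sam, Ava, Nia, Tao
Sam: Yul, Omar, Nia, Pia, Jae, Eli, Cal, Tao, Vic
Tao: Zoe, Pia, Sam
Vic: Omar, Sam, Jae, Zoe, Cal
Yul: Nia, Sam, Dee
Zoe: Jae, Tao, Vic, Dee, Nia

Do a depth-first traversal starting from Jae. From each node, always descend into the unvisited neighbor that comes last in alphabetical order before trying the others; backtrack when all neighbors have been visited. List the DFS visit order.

Visit Jae
Jae → Zoe
Zoe → Vic
Vic → Sam
Sam → Yul
Yul → Nia
Nia → Pia
Pia → Tao
Pia → Omar
Omar → Ava
Pia → Dee
Dee → Eli
Dee → Cal

Jae → Zoe → Vic → Sam → Yul → Nia → Pia → Tao → Omar → Ava → Dee → Eli → Cal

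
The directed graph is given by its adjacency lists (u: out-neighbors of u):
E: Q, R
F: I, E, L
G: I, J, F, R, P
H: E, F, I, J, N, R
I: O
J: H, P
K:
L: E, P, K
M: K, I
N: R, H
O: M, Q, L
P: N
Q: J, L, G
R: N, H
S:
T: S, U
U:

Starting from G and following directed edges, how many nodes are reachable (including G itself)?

14

BFS from G visits: G, I, J, F, R, P, O, H, E, L, N, M, Q, K
Reachable nodes: 14 of 17 total.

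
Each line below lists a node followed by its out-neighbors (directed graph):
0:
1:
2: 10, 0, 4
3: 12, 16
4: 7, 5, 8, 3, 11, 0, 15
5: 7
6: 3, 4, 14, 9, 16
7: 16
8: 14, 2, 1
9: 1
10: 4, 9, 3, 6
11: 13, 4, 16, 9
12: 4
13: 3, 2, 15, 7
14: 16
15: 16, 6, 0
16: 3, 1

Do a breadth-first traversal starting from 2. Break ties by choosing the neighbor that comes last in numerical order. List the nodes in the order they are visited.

Visit 2; enqueue 10, 4, 0 → queue [10, 4, 0]
Visit 10; enqueue 9, 6, 3 → queue [4, 0, 9, 6, 3]
Visit 4; enqueue 15, 11, 8, 7, 5 → queue [0, 9, 6, 3, 15, 11, 8, 7, 5]
Visit 0 → queue [9, 6, 3, 15, 11, 8, 7, 5]
Visit 9; enqueue 1 → queue [6, 3, 15, 11, 8, 7, 5, 1]
Visit 6; enqueue 16, 14 → queue [3, 15, 11, 8, 7, 5, 1, 16, 14]
Visit 3; enqueue 12 → queue [15, 11, 8, 7, 5, 1, 16, 14, 12]
Visit 15 → queue [11, 8, 7, 5, 1, 16, 14, 12]
Visit 11; enqueue 13 → queue [8, 7, 5, 1, 16, 14, 12, 13]
Visit 8 → queue [7, 5, 1, 16, 14, 12, 13]
Visit 7 → queue [5, 1, 16, 14, 12, 13]
Visit 5 → queue [1, 16, 14, 12, 13]
Visit 1 → queue [16, 14, 12, 13]
Visit 16 → queue [14, 12, 13]
Visit 14 → queue [12, 13]
Visit 12 → queue [13]
Visit 13 → queue []

2 -> 10 -> 4 -> 0 -> 9 -> 6 -> 3 -> 15 -> 11 -> 8 -> 7 -> 5 -> 1 -> 16 -> 14 -> 12 -> 13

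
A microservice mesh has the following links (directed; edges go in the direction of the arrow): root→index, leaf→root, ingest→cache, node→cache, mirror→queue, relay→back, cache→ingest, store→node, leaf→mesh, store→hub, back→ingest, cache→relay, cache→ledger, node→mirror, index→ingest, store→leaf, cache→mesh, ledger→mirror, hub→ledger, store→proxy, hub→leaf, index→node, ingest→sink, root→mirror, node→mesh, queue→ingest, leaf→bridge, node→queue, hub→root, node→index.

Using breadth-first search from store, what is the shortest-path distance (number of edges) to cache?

2

Level 0: store
Level 1: hub, leaf, node, proxy
Level 2: bridge, cache, index, ledger, mesh, mirror, queue, root
Level 3: ingest, relay
Level 4: back, sink
cache first appears at level 2.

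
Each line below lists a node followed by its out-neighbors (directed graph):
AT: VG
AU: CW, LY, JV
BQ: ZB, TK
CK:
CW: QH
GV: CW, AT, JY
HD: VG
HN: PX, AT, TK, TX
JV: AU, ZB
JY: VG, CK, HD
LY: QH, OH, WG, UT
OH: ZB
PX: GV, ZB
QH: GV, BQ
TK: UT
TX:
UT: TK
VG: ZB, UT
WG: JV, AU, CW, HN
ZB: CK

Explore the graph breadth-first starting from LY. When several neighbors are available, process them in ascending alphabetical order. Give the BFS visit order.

LY OH QH UT WG ZB BQ GV TK AU CW HN JV CK AT JY PX TX VG HD

Visit LY; enqueue OH, QH, UT, WG → queue [OH, QH, UT, WG]
Visit OH; enqueue ZB → queue [QH, UT, WG, ZB]
Visit QH; enqueue BQ, GV → queue [UT, WG, ZB, BQ, GV]
Visit UT; enqueue TK → queue [WG, ZB, BQ, GV, TK]
Visit WG; enqueue AU, CW, HN, JV → queue [ZB, BQ, GV, TK, AU, CW, HN, JV]
Visit ZB; enqueue CK → queue [BQ, GV, TK, AU, CW, HN, JV, CK]
Visit BQ → queue [GV, TK, AU, CW, HN, JV, CK]
Visit GV; enqueue AT, JY → queue [TK, AU, CW, HN, JV, CK, AT, JY]
Visit TK → queue [AU, CW, HN, JV, CK, AT, JY]
Visit AU → queue [CW, HN, JV, CK, AT, JY]
Visit CW → queue [HN, JV, CK, AT, JY]
Visit HN; enqueue PX, TX → queue [JV, CK, AT, JY, PX, TX]
Visit JV → queue [CK, AT, JY, PX, TX]
Visit CK → queue [AT, JY, PX, TX]
Visit AT; enqueue VG → queue [JY, PX, TX, VG]
Visit JY; enqueue HD → queue [PX, TX, VG, HD]
Visit PX → queue [TX, VG, HD]
Visit TX → queue [VG, HD]
Visit VG → queue [HD]
Visit HD → queue []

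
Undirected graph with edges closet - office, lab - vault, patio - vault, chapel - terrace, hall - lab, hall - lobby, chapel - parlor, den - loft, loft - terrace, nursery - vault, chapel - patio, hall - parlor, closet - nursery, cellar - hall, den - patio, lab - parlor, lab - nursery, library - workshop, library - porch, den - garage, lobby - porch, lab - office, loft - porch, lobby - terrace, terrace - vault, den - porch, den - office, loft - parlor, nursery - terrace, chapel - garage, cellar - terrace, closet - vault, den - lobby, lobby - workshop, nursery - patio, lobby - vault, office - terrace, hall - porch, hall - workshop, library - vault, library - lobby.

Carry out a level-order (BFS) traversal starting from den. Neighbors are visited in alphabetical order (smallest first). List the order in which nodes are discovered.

den → garage → lobby → loft → office → patio → porch → chapel → hall → library → terrace → vault → workshop → parlor → closet → lab → nursery → cellar

Visit den; enqueue garage, lobby, loft, office, patio, porch → queue [garage, lobby, loft, office, patio, porch]
Visit garage; enqueue chapel → queue [lobby, loft, office, patio, porch, chapel]
Visit lobby; enqueue hall, library, terrace, vault, workshop → queue [loft, office, patio, porch, chapel, hall, library, terrace, vault, workshop]
Visit loft; enqueue parlor → queue [office, patio, porch, chapel, hall, library, terrace, vault, workshop, parlor]
Visit office; enqueue closet, lab → queue [patio, porch, chapel, hall, library, terrace, vault, workshop, parlor, closet, lab]
Visit patio; enqueue nursery → queue [porch, chapel, hall, library, terrace, vault, workshop, parlor, closet, lab, nursery]
Visit porch → queue [chapel, hall, library, terrace, vault, workshop, parlor, closet, lab, nursery]
Visit chapel → queue [hall, library, terrace, vault, workshop, parlor, closet, lab, nursery]
Visit hall; enqueue cellar → queue [library, terrace, vault, workshop, parlor, closet, lab, nursery, cellar]
Visit library → queue [terrace, vault, workshop, parlor, closet, lab, nursery, cellar]
Visit terrace → queue [vault, workshop, parlor, closet, lab, nursery, cellar]
Visit vault → queue [workshop, parlor, closet, lab, nursery, cellar]
Visit workshop → queue [parlor, closet, lab, nursery, cellar]
Visit parlor → queue [closet, lab, nursery, cellar]
Visit closet → queue [lab, nursery, cellar]
Visit lab → queue [nursery, cellar]
Visit nursery → queue [cellar]
Visit cellar → queue []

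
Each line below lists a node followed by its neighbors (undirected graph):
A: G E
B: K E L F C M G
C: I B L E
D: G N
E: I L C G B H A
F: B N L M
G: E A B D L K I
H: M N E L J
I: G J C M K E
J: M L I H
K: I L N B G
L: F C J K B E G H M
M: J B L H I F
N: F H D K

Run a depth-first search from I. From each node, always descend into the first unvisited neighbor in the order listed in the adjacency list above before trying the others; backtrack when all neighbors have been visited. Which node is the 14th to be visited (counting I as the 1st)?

A

Visit I
I → G
G → E
E → L
L → F
F → B
B → K
K → N
N → H
H → M
M → J
N → D
B → C
E → A

Visit order: I, G, E, L, F, B, K, N, H, M, J, D, C, A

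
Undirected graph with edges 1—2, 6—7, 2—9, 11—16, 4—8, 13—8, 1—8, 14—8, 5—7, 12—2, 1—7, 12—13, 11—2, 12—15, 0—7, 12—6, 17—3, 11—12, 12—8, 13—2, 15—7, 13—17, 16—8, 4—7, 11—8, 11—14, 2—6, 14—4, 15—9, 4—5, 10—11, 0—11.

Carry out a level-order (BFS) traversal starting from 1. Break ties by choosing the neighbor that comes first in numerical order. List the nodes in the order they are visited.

1, 2, 7, 8, 6, 9, 11, 12, 13, 0, 4, 5, 15, 14, 16, 10, 17, 3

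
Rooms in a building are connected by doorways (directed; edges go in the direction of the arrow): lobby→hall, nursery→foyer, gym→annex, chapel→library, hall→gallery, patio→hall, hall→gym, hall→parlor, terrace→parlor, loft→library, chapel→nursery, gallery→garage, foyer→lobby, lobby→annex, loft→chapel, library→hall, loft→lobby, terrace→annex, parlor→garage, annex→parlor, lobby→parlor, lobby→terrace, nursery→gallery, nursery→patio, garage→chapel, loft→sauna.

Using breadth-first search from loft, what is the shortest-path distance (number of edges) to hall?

2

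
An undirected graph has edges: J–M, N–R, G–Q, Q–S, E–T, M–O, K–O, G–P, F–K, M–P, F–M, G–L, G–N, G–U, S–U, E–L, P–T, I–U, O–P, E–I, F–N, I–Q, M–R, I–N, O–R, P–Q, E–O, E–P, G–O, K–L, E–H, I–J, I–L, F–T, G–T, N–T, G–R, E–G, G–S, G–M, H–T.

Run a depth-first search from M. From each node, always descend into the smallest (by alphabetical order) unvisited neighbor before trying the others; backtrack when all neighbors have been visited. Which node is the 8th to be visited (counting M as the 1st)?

I

Visit M
M → F
F → K
K → L
L → E
E → G
G → N
N → I
I → J
I → Q
Q → P
P → O
O → R
P → T
T → H
Q → S
S → U

Visit order: M, F, K, L, E, G, N, I, J, Q, P, O, R, T, H, S, U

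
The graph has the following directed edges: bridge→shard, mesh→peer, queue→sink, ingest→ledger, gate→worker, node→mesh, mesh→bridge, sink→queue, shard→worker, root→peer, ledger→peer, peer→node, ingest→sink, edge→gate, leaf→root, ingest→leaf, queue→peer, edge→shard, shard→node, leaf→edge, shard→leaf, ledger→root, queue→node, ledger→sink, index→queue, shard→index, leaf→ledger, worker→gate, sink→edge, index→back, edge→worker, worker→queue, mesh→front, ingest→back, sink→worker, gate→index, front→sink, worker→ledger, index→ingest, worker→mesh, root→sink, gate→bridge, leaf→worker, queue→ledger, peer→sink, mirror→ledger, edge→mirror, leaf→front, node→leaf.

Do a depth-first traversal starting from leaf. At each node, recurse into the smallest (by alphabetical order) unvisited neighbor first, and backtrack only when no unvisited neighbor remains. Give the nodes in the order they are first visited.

leaf -> edge -> gate -> bridge -> shard -> index -> back -> ingest -> ledger -> peer -> node -> mesh -> front -> sink -> queue -> worker -> root -> mirror

Visit leaf
leaf → edge
edge → gate
gate → bridge
bridge → shard
shard → index
index → back
index → ingest
ingest → ledger
ledger → peer
peer → node
node → mesh
mesh → front
front → sink
sink → queue
sink → worker
ledger → root
edge → mirror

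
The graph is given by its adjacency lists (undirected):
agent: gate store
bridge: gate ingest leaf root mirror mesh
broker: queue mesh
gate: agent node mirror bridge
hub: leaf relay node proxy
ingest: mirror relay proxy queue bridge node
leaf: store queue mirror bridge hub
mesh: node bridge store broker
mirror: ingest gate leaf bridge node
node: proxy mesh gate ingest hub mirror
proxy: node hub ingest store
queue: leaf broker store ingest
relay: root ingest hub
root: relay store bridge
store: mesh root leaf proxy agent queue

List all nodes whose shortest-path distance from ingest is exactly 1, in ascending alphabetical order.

bridge, mirror, node, proxy, queue, relay

Level 0: ingest
Level 1: bridge, mirror, node, proxy, queue, relay
Level 2: broker, gate, hub, leaf, mesh, root, store
Level 3: agent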